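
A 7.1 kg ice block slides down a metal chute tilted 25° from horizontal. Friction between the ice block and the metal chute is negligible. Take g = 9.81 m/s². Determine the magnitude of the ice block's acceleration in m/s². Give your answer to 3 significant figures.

4.15 m/s²

Resolving the weight along the incline: the component pulling the ice block down the slope is mg sin 25° = 7.1 × 9.81 × 0.4226 = 29.435 N, and the normal force is N = mg cos 25° = 7.1 × 9.81 × 0.9063 = 63.125 N.
With no friction the net force along the incline is 29.435 N, so a = g sin 25° = 29.435 / 7.1 = 4.1458 m/s².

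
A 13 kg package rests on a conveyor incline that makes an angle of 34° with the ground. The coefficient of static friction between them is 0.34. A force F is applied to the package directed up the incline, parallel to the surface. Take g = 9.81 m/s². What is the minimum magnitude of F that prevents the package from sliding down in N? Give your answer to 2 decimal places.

The normal force is N = mg cos 34° = 105.727 N. With F at its minimum the package is on the verge of sliding down, so static friction is at its maximum μ_s N = 0.34 × 105.727 = 35.947 N and acts up the slope.
Equilibrium along the incline: F + μ_s N = mg sin 34°, so F = 71.314 − 35.947 = 35.367 N.

35.37 N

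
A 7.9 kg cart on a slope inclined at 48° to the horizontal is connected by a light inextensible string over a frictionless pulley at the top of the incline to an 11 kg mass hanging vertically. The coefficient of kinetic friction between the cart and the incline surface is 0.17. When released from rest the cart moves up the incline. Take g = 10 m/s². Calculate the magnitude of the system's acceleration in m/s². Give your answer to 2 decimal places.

For the cart on the incline: the weight component along the slope is m₁g sin 48° = 7.9 × 10 × 0.7431 = 58.705 N and the normal force is N = m₁g cos 48° = 52.861 N.
Kinetic friction opposes the cart's motion up the incline: f = μN = 0.17 × 52.861 = 8.986 N acting down the slope.
Newton's second law for the cart (up-slope positive): T − 58.705 − 8.986 = 7.9 a. For the hanging mass (downward positive): 11 × 10 − T = 11 a.
Adding the two equations eliminates T: 42.309 = 18.9 a, so a = 2.2386 m/s².

2.24 m/s²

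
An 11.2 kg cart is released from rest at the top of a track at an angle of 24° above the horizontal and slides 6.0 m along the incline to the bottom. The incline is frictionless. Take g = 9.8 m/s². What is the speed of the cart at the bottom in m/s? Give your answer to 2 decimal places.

The weight component along the incline is mg sin 24° = 44.643 N and the normal force is N = mg cos 24° = 100.271 N.
With no friction, a = g sin 24° = 3.9860 m/s².
Starting from rest over a distance of 6.0 m, v² = 2aL = 2 × 3.9860 × 6.0 = 47.8320, so v = 6.9161 m/s.

6.92 m/s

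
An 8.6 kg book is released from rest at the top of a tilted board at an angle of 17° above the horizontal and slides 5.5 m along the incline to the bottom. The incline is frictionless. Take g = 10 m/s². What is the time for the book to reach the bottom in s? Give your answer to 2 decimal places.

1.94 s

The weight component along the incline is mg sin 17° = 25.144 N and the normal force is N = mg cos 17° = 82.242 N.
With no friction, a = g sin 17° = 2.9237 m/s².
Starting from rest, L = ½at², so t = √(2L/a) = √(2 × 5.5 / 2.9237) = 1.9397 s.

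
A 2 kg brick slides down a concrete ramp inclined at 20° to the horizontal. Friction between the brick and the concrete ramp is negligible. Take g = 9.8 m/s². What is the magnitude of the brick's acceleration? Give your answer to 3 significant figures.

Resolving the weight along the incline: the component pulling the brick down the slope is mg sin 20° = 2 × 9.8 × 0.3420 = 6.703 N, and the normal force is N = mg cos 20° = 2 × 9.8 × 0.9397 = 18.418 N.
With no friction the net force along the incline is 6.703 N, so a = g sin 20° = 6.703 / 2 = 3.3515 m/s².

3.35 m/s²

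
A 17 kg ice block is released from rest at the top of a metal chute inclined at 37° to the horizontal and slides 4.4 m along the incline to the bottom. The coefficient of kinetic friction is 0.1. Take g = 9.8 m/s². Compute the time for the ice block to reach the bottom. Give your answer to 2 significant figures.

The weight component along the incline is mg sin 37° = 100.262 N and the normal force is N = mg cos 37° = 133.053 N.
Friction up the slope is f = μN = 0.1 × 133.053 = 13.305 N, so the net downslope force is 100.262 − 13.305 = 86.957 N and a = 86.957 / 17 = 5.1151 m/s².
Starting from rest, L = ½at², so t = √(2L/a) = √(2 × 4.4 / 5.1151) = 1.3116 s.

1.3 s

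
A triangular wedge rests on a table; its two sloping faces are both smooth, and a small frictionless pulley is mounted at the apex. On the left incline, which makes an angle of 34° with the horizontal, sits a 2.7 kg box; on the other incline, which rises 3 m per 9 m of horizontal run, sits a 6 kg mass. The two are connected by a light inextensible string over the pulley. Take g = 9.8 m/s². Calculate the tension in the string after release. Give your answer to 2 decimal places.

Resolve each weight along its own incline: the 2.7 kg mass has component 2.7 × 9.8 × sin 34° = 14.796 N down its slope, and the 6 kg mass has 6 × 9.8 × sin 18.43° = 18.594 N down its slope.
The 6 kg side's 18.594 N exceeds the other side's 14.796 N, so that mass slides down and the 2.7 kg mass slides up. Taking that direction as positive, Newton's second law for the whole system gives 18.594 − 14.796 = (2.7 + 6) a, so a = 3.798 / 8.7 = 0.4366 m/s².
For the 2.7 kg mass (up-slope positive): T − 14.796 = 2.7 × 0.4366, so T = 15.975 N.

15.97 N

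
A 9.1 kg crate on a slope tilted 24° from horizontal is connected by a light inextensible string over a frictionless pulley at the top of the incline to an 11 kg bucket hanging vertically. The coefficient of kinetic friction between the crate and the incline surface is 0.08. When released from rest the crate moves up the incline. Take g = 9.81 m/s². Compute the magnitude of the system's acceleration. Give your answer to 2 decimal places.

For the crate on the incline: the weight component along the slope is m₁g sin 24° = 9.1 × 9.81 × 0.4067 = 36.307 N and the normal force is N = m₁g cos 24° = 81.553 N.
Kinetic friction opposes the crate's motion up the incline: f = μN = 0.08 × 81.553 = 6.524 N acting down the slope.
Newton's second law for the crate (up-slope positive): T − 36.307 − 6.524 = 9.1 a. For the hanging bucket (downward positive): 11 × 9.81 − T = 11 a.
Adding the two equations eliminates T: 65.079 = 20.1 a, so a = 3.2378 m/s².

3.24 m/s²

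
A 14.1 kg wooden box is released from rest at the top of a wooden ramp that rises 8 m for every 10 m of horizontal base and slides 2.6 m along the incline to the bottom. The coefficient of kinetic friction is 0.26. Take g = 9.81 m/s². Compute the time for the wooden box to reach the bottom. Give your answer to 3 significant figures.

The weight component along the incline is mg sin 38.66° = 86.408 N and the normal force is N = mg cos 38.66° = 108.011 N.
Friction up the slope is f = μN = 0.26 × 108.011 = 28.083 N, so the net downslope force is 86.408 − 28.083 = 58.325 N and a = 58.325 / 14.1 = 4.1365 m/s².
Starting from rest, L = ½at², so t = √(2L/a) = √(2 × 2.6 / 4.1365) = 1.1212 s.

1.12 s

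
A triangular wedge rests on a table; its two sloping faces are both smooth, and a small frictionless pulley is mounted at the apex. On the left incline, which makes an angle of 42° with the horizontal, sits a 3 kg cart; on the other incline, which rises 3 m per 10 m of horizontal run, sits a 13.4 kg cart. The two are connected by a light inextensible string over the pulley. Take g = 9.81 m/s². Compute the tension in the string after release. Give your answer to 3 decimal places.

Resolve each weight along its own incline: the 3 kg mass has component 3 × 9.81 × sin 42° = 19.693 N down its slope, and the 13.4 kg mass has 13.4 × 9.81 × sin 16.70° = 37.773 N down its slope.
The 13.4 kg side's 37.773 N exceeds the other side's 19.693 N, so that mass slides down and the 3 kg mass slides up. Taking that direction as positive, Newton's second law for the whole system gives 37.773 − 19.693 = (3 + 13.4) a, so a = 18.080 / 16.4 = 1.1024 m/s².
For the 3 kg mass (up-slope positive): T − 19.693 = 3 × 1.1024, so T = 23.000 N.

23.000 N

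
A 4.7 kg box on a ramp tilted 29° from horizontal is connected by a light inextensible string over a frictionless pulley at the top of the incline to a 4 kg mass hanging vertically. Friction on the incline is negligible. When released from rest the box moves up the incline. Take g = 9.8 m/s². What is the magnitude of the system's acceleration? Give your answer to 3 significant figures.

1.94 m/s²

For the box on the incline: the weight component along the slope is m₁g sin 29° = 4.7 × 9.8 × 0.4848 = 22.330 N and the normal force is N = m₁g cos 29° = 40.285 N.
Newton's second law for the box (up-slope positive): T − 22.330 = 4.7 a. For the hanging mass (downward positive): 4 × 9.8 − T = 4 a.
Adding the two equations eliminates T: 16.870 = 8.7 a, so a = 1.9391 m/s².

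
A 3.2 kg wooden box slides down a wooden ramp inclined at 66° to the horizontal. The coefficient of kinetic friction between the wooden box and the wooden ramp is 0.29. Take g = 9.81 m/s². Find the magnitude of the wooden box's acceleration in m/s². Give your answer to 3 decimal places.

Resolving the weight along the incline: the component pulling the wooden box down the slope is mg sin 66° = 3.2 × 9.81 × 0.9135 = 28.677 N, and the normal force is N = mg cos 66° = 3.2 × 9.81 × 0.4067 = 12.767 N.
Kinetic friction acts up the slope with magnitude f = μN = 0.29 × 12.767 = 3.702 N.
Net force along the incline is 28.677 − 3.702 = 24.975 N, so a = 24.975 / 3.2 = 7.8047 m/s².

7.805 m/s²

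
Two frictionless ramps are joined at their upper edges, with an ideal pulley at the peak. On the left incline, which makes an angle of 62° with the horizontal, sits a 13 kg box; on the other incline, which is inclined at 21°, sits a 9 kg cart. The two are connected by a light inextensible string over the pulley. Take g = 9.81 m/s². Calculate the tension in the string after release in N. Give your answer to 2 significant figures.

Resolve each weight along its own incline: the 13 kg mass has component 13 × 9.81 × sin 62° = 112.602 N down its slope, and the 9 kg mass has 9 × 9.81 × sin 21° = 31.640 N down its slope.
The 13 kg side's 112.602 N exceeds the other side's 31.640 N, so that mass slides down and the 9 kg mass slides up. Taking that direction as positive, Newton's second law for the whole system gives 112.602 − 31.640 = (13 + 9) a, so a = 80.962 / 22 = 3.6801 m/s².
For the 9 kg mass (up-slope positive): T − 31.640 = 9 × 3.6801, so T = 64.761 N.

65 N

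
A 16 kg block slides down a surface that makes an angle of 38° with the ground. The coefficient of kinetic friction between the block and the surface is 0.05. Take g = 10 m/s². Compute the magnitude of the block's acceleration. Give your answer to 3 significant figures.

Resolving the weight along the incline: the component pulling the block down the slope is mg sin 38° = 16 × 10 × 0.6157 = 98.512 N, and the normal force is N = mg cos 38° = 16 × 10 × 0.7880 = 126.080 N.
Kinetic friction acts up the slope with magnitude f = μN = 0.05 × 126.080 = 6.304 N.
Net force along the incline is 98.512 − 6.304 = 92.208 N, so a = 92.208 / 16 = 5.7630 m/s².

5.76 m/s²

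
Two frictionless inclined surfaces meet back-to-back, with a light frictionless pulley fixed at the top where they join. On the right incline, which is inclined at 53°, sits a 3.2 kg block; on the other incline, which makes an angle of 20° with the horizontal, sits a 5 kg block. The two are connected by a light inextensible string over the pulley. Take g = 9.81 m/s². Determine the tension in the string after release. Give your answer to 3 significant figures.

21.8 N

Resolve each weight along its own incline: the 3.2 kg mass has component 3.2 × 9.81 × sin 53° = 25.071 N down its slope, and the 5 kg mass has 5 × 9.81 × sin 20° = 16.776 N down its slope.
The 3.2 kg side's 25.071 N exceeds the other side's 16.776 N, so that mass slides down and the 5 kg mass slides up. Taking that direction as positive, Newton's second law for the whole system gives 25.071 − 16.776 = (3.2 + 5) a, so a = 8.295 / 8.2 = 1.0116 m/s².
For the 5 kg mass (up-slope positive): T − 16.776 = 5 × 1.0116, so T = 21.834 N.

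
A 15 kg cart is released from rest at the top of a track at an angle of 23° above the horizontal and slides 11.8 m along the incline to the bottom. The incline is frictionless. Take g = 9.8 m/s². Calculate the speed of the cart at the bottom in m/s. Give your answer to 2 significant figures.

9.5 m/s

The weight component along the incline is mg sin 23° = 57.437 N and the normal force is N = mg cos 23° = 135.314 N.
With no friction, a = g sin 23° = 3.8292 m/s².
Starting from rest over a distance of 11.8 m, v² = 2aL = 2 × 3.8292 × 11.8 = 90.3691, so v = 9.5063 m/s.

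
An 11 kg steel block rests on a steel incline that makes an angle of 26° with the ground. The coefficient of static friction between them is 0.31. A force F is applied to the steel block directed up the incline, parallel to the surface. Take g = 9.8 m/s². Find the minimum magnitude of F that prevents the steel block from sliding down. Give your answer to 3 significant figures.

17.2 N

The normal force is N = mg cos 26° = 96.890 N. With F at its minimum the steel block is on the verge of sliding down, so static friction is at its maximum μ_s N = 0.31 × 96.890 = 30.036 N and acts up the slope.
Equilibrium along the incline: F + μ_s N = mg sin 26°, so F = 47.256 − 30.036 = 17.220 N.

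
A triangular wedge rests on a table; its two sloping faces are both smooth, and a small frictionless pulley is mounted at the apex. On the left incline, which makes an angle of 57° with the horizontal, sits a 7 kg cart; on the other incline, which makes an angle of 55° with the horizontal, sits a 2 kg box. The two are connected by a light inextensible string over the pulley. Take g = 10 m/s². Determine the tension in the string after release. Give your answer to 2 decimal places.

25.79 N

Resolve each weight along its own incline: the 7 kg mass has component 7 × 10 × sin 57° = 58.707 N down its slope, and the 2 kg mass has 2 × 10 × sin 55° = 16.383 N down its slope.
The 7 kg side's 58.707 N exceeds the other side's 16.383 N, so that mass slides down and the 2 kg mass slides up. Taking that direction as positive, Newton's second law for the whole system gives 58.707 − 16.383 = (7 + 2) a, so a = 42.324 / 9 = 4.7027 m/s².
For the 2 kg mass (up-slope positive): T − 16.383 = 2 × 4.7027, so T = 25.788 N.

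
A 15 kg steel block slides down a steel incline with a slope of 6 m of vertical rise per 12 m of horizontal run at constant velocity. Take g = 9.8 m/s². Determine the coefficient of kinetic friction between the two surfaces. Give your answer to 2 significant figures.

At constant velocity the net force along the incline is zero: mg sin 26.57° = μ mg cos 26.57°.
So μ = tan 26.57° = 0.4472 / 0.8944 = 0.5000.

0.50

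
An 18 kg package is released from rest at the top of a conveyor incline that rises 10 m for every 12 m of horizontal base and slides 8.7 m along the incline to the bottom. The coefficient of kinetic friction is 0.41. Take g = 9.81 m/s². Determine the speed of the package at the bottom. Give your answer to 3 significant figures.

7.45 m/s

The weight component along the incline is mg sin 39.81° = 113.044 N and the normal force is N = mg cos 39.81° = 135.653 N.
Friction up the slope is f = μN = 0.41 × 135.653 = 55.618 N, so the net downslope force is 113.044 − 55.618 = 57.426 N and a = 57.426 / 18 = 3.1903 m/s².
Starting from rest over a distance of 8.7 m, v² = 2aL = 2 × 3.1903 × 8.7 = 55.5112, so v = 7.4506 m/s.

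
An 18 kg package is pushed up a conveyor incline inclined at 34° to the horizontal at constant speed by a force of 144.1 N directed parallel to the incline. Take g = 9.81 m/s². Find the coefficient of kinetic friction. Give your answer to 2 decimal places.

At constant speed ΣF = 0 along the incline. The applied 144.1 N acts up the slope; the weight component mg sin 34° = 98.742 N and kinetic friction μN both act down the slope.
So 144.1 = 98.742 + μ × 146.391, giving μ = (144.1 − 98.742) / 146.391 = 0.3098.

0.31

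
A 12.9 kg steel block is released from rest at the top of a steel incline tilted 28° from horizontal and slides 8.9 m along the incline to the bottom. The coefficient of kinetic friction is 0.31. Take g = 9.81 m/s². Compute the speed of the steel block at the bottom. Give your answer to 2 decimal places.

The weight component along the incline is mg sin 28° = 59.411 N and the normal force is N = mg cos 28° = 111.736 N.
Friction up the slope is f = μN = 0.31 × 111.736 = 34.638 N, so the net downslope force is 59.411 − 34.638 = 24.773 N and a = 24.773 / 12.9 = 1.9204 m/s².
Starting from rest over a distance of 8.9 m, v² = 2aL = 2 × 1.9204 × 8.9 = 34.1831, so v = 5.8466 m/s.

5.85 m/s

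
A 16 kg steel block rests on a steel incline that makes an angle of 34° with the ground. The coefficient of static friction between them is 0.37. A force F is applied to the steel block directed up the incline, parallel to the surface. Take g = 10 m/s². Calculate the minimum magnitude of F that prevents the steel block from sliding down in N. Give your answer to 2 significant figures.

40 N

The normal force is N = mg cos 34° = 132.646 N. With F at its minimum the steel block is on the verge of sliding down, so static friction is at its maximum μ_s N = 0.37 × 132.646 = 49.079 N and acts up the slope.
Equilibrium along the incline: F + μ_s N = mg sin 34°, so F = 89.471 − 49.079 = 40.392 N.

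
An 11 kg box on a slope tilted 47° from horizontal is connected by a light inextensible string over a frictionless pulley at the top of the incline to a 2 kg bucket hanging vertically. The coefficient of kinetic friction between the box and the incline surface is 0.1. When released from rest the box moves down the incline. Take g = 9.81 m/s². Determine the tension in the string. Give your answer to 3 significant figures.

27.6 N

For the box on the incline: the weight component along the slope is m₁g sin 47° = 11 × 9.81 × 0.7314 = 78.925 N and the normal force is N = m₁g cos 47° = 73.594 N.
Kinetic friction opposes the box's motion down the incline: f = μN = 0.1 × 73.594 = 7.359 N acting up the slope.
Newton's second law for the box (down-slope positive): 78.925 − 7.359 − T = 11 a. For the hanging bucket (upward positive): T − 2 × 9.81 = 2 a.
Adding the two equations eliminates T: 51.946 = 13 a, so a = 3.9958 m/s².
Then from the hanging bucket's equation, T = 2 × (9.81 + 3.9958) = 27.612 N.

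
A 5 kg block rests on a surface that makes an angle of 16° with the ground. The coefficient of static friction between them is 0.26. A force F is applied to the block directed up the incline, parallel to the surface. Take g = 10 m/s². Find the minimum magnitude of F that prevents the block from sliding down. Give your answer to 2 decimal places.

1.29 N

The normal force is N = mg cos 16° = 48.063 N. With F at its minimum the block is on the verge of sliding down, so static friction is at its maximum μ_s N = 0.26 × 48.063 = 12.496 N and acts up the slope.
Equilibrium along the incline: F + μ_s N = mg sin 16°, so F = 13.782 − 12.496 = 1.286 N.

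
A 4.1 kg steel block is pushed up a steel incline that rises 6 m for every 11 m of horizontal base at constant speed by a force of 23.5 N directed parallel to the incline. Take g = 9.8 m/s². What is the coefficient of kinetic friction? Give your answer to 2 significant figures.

0.12

At constant speed ΣF = 0 along the incline. The applied 23.5 N acts up the slope; the weight component mg sin 28.61° = 19.240 N and kinetic friction μN both act down the slope.
So 23.5 = 19.240 + μ × 35.274, giving μ = (23.5 − 19.240) / 35.274 = 0.1208.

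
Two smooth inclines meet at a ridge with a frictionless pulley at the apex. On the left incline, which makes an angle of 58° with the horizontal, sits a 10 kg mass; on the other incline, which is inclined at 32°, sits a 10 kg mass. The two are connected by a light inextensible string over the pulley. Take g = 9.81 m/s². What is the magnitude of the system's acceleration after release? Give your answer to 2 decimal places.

Resolve each weight along its own incline: the 10 kg mass has component 10 × 9.81 × sin 58° = 83.194 N down its slope, and the 10 kg mass has 10 × 9.81 × sin 32° = 51.985 N down its slope.
The 10 kg side's 83.194 N exceeds the other side's 51.985 N, so that mass slides down and the 10 kg mass slides up. Taking that direction as positive, Newton's second law for the whole system gives 83.194 − 51.985 = (10 + 10) a, so a = 31.209 / 20 = 1.5604 m/s².

1.56 m/s²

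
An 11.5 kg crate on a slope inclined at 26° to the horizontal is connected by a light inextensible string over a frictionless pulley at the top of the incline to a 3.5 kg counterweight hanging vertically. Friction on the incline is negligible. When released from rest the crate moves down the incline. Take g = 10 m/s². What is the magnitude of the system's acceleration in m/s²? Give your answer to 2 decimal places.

1.03 m/s²

For the crate on the incline: the weight component along the slope is m₁g sin 26° = 11.5 × 10 × 0.4384 = 50.416 N and the normal force is N = m₁g cos 26° = 103.361 N.
Newton's second law for the crate (down-slope positive): 50.416 − T = 11.5 a. For the hanging counterweight (upward positive): T − 3.5 × 10 = 3.5 a.
Adding the two equations eliminates T: 15.416 = 15 a, so a = 1.0277 m/s².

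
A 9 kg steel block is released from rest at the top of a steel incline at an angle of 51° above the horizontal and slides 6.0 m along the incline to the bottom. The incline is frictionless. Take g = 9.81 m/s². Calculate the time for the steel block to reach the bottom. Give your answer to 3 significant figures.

1.25 s

The weight component along the incline is mg sin 51° = 68.614 N and the normal force is N = mg cos 51° = 55.563 N.
With no friction, a = g sin 51° = 7.6238 m/s².
Starting from rest, L = ½at², so t = √(2L/a) = √(2 × 6.0 / 7.6238) = 1.2546 s.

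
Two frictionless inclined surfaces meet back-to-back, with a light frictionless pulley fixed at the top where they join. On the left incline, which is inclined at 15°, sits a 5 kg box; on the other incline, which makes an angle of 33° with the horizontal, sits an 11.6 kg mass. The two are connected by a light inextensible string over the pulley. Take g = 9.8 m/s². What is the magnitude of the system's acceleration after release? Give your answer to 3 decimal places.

2.966 m/s²

Resolve each weight along its own incline: the 5 kg mass has component 5 × 9.8 × sin 15° = 12.682 N down its slope, and the 11.6 kg mass has 11.6 × 9.8 × sin 33° = 61.915 N down its slope.
The 11.6 kg side's 61.915 N exceeds the other side's 12.682 N, so that mass slides down and the 5 kg mass slides up. Taking that direction as positive, Newton's second law for the whole system gives 61.915 − 12.682 = (5 + 11.6) a, so a = 49.233 / 16.6 = 2.9658 m/s².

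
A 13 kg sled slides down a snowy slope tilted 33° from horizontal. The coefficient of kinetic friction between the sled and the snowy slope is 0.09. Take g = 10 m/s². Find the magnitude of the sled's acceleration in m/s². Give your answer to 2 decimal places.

Resolving the weight along the incline: the component pulling the sled down the slope is mg sin 33° = 13 × 10 × 0.5446 = 70.798 N, and the normal force is N = mg cos 33° = 13 × 10 × 0.8387 = 109.031 N.
Kinetic friction acts up the slope with magnitude f = μN = 0.09 × 109.031 = 9.813 N.
Net force along the incline is 70.798 − 9.813 = 60.985 N, so a = 60.985 / 13 = 4.6912 m/s².

4.69 m/s²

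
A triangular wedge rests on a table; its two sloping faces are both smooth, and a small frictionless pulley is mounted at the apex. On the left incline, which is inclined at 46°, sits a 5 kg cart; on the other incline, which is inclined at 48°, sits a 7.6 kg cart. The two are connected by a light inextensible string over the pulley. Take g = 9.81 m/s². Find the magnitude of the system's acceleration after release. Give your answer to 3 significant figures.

1.60 m/s²

Resolve each weight along its own incline: the 5 kg mass has component 5 × 9.81 × sin 46° = 35.284 N down its slope, and the 7.6 kg mass has 7.6 × 9.81 × sin 48° = 55.406 N down its slope.
The 7.6 kg side's 55.406 N exceeds the other side's 35.284 N, so that mass slides down and the 5 kg mass slides up. Taking that direction as positive, Newton's second law for the whole system gives 55.406 − 35.284 = (5 + 7.6) a, so a = 20.122 / 12.6 = 1.5970 m/s².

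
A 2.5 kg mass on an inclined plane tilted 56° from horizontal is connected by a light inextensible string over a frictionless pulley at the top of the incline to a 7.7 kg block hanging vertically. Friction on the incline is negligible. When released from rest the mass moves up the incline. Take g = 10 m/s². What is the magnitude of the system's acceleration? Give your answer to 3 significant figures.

For the mass on the incline: the weight component along the slope is m₁g sin 56° = 2.5 × 10 × 0.8290 = 20.725 N and the normal force is N = m₁g cos 56° = 13.980 N.
Newton's second law for the mass (up-slope positive): T − 20.725 = 2.5 a. For the hanging block (downward positive): 7.7 × 10 − T = 7.7 a.
Adding the two equations eliminates T: 56.275 = 10.2 a, so a = 5.5172 m/s².

5.52 m/s²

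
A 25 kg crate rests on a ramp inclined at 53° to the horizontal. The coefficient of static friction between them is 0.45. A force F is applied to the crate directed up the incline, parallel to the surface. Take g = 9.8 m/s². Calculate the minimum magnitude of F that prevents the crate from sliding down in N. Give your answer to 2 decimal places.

The normal force is N = mg cos 53° = 147.445 N. With F at its minimum the crate is on the verge of sliding down, so static friction is at its maximum μ_s N = 0.45 × 147.445 = 66.350 N and acts up the slope.
Equilibrium along the incline: F + μ_s N = mg sin 53°, so F = 195.666 − 66.350 = 129.316 N.

129.32 N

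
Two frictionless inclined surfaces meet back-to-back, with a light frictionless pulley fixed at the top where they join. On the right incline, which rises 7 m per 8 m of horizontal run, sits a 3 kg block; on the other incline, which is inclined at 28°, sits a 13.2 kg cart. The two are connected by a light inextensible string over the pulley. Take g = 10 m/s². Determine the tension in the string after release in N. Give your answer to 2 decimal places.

27.57 N

Resolve each weight along its own incline: the 3 kg mass has component 3 × 10 × sin 41.19° = 19.755 N down its slope, and the 13.2 kg mass has 13.2 × 10 × sin 28° = 61.970 N down its slope.
The 13.2 kg side's 61.970 N exceeds the other side's 19.755 N, so that mass slides down and the 3 kg mass slides up. Taking that direction as positive, Newton's second law for the whole system gives 61.970 − 19.755 = (3 + 13.2) a, so a = 42.215 / 16.2 = 2.6059 m/s².
For the 3 kg mass (up-slope positive): T − 19.755 = 3 × 2.6059, so T = 27.573 N.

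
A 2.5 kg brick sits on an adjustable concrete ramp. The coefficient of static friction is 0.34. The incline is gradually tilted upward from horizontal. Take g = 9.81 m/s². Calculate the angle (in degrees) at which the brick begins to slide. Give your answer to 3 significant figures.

At the threshold of sliding, static friction is at its maximum μ_s N and exactly balances the weight component along the incline: mg sin θ = μ_s mg cos θ.
Hence tan θ = μ_s = 0.34, so θ = arctan(0.34) = 18.7780°.

18.8°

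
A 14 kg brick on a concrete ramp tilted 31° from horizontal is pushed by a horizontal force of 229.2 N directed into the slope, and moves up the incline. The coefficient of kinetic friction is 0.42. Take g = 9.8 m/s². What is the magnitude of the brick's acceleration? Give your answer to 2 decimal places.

1.92 m/s²

The horizontal push has components F cos 31° = 229.2 × 0.8572 = 196.470 N up the incline and F sin 31° = 229.2 × 0.5150 = 118.038 N pressing into the surface.
The normal force is therefore N = mg cos 31° + F sin 31° = 117.608 + 118.038 = 235.646 N, and kinetic friction down the slope is μN = 0.42 × 235.646 = 98.971 N.
Along the incline: F cos 31° − mg sin 31° − μN = ma, so 196.470 − 70.658 − 98.971 = 14 a, giving a = 1.9172 m/s².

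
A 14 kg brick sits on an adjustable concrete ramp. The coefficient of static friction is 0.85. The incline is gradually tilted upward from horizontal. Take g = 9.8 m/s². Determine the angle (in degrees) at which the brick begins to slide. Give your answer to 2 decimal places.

At the threshold of sliding, static friction is at its maximum μ_s N and exactly balances the weight component along the incline: mg sin θ = μ_s mg cos θ.
Hence tan θ = μ_s = 0.85, so θ = arctan(0.85) = 40.3645°.

40.36°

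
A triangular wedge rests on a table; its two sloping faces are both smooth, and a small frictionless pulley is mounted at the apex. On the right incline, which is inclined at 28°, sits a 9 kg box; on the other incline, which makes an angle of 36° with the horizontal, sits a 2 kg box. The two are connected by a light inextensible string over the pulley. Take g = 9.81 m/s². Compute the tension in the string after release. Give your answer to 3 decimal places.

Resolve each weight along its own incline: the 9 kg mass has component 9 × 9.81 × sin 28° = 41.450 N down its slope, and the 2 kg mass has 2 × 9.81 × sin 36° = 11.532 N down its slope.
The 9 kg side's 41.450 N exceeds the other side's 11.532 N, so that mass slides down and the 2 kg mass slides up. Taking that direction as positive, Newton's second law for the whole system gives 41.450 − 11.532 = (9 + 2) a, so a = 29.918 / 11 = 2.7198 m/s².
For the 2 kg mass (up-slope positive): T − 11.532 = 2 × 2.7198, so T = 16.972 N.

16.972 N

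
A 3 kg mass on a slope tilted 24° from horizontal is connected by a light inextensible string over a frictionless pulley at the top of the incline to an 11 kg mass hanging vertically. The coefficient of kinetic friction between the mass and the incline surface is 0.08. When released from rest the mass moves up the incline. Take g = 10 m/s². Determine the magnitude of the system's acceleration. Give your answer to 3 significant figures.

6.83 m/s²

For the mass on the incline: the weight component along the slope is m₁g sin 24° = 3 × 10 × 0.4067 = 12.201 N and the normal force is N = m₁g cos 24° = 27.406 N.
Kinetic friction opposes the mass's motion up the incline: f = μN = 0.08 × 27.406 = 2.192 N acting down the slope.
Newton's second law for the mass (up-slope positive): T − 12.201 − 2.192 = 3 a. For the hanging mass (downward positive): 11 × 10 − T = 11 a.
Adding the two equations eliminates T: 95.607 = 14 a, so a = 6.8291 m/s².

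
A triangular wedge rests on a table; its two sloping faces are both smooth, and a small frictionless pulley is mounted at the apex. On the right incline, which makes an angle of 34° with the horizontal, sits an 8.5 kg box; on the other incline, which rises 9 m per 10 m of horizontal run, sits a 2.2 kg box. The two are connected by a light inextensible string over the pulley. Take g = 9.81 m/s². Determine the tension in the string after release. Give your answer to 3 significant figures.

21.1 N

Resolve each weight along its own incline: the 8.5 kg mass has component 8.5 × 9.81 × sin 34° = 46.628 N down its slope, and the 2.2 kg mass has 2.2 × 9.81 × sin 41.99° = 14.438 N down its slope.
The 8.5 kg side's 46.628 N exceeds the other side's 14.438 N, so that mass slides down and the 2.2 kg mass slides up. Taking that direction as positive, Newton's second law for the whole system gives 46.628 − 14.438 = (8.5 + 2.2) a, so a = 32.190 / 10.7 = 3.0084 m/s².
For the 2.2 kg mass (up-slope positive): T − 14.438 = 2.2 × 3.0084, so T = 21.056 N.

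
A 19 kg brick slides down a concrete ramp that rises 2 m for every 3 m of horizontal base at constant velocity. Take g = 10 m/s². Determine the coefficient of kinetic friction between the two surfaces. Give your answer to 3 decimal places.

At constant velocity the net force along the incline is zero: mg sin 33.69° = μ mg cos 33.69°.
So μ = tan 33.69° = 0.5547 / 0.8321 = 0.6666.

0.667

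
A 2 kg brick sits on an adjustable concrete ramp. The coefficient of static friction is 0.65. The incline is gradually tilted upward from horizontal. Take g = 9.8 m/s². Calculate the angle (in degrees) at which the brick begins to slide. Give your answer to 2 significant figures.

33°

At the threshold of sliding, static friction is at its maximum μ_s N and exactly balances the weight component along the incline: mg sin θ = μ_s mg cos θ.
Hence tan θ = μ_s = 0.65, so θ = arctan(0.65) = 33.0239°.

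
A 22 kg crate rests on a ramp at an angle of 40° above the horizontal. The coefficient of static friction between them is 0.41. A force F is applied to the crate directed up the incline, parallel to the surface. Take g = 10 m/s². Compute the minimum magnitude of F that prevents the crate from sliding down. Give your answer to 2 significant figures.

72 N

The normal force is N = mg cos 40° = 168.530 N. With F at its minimum the crate is on the verge of sliding down, so static friction is at its maximum μ_s N = 0.41 × 168.530 = 69.097 N and acts up the slope.
Equilibrium along the incline: F + μ_s N = mg sin 40°, so F = 141.413 − 69.097 = 72.316 N.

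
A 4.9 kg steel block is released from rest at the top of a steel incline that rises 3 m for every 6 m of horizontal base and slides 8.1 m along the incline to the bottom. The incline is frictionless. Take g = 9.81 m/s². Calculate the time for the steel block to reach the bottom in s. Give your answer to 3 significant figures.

The weight component along the incline is mg sin 26.57° = 21.497 N and the normal force is N = mg cos 26.57° = 42.994 N.
With no friction, a = g sin 26.57° = 4.3872 m/s².
Starting from rest, L = ½at², so t = √(2L/a) = √(2 × 8.1 / 4.3872) = 1.9216 s.

1.92 s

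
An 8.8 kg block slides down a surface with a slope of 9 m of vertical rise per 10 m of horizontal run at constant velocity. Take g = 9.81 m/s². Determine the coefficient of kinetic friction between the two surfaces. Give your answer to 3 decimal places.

0.900

At constant velocity the net force along the incline is zero: mg sin 41.99° = μ mg cos 41.99°.
So μ = tan 41.99° = 0.6690 / 0.7433 = 0.9000.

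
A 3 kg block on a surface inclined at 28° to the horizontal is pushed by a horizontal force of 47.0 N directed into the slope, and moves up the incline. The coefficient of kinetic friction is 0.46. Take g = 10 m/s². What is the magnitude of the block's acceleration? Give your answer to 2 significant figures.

The horizontal push has components F cos 28° = 47.0 × 0.8829 = 41.496 N up the incline and F sin 28° = 47.0 × 0.4695 = 22.066 N pressing into the surface.
The normal force is therefore N = mg cos 28° + F sin 28° = 26.487 + 22.066 = 48.553 N, and kinetic friction down the slope is μN = 0.46 × 48.553 = 22.334 N.
Along the incline: F cos 28° − mg sin 28° − μN = ma, so 41.496 − 14.085 − 22.334 = 3 a, giving a = 1.6923 m/s².

1.7 m/s²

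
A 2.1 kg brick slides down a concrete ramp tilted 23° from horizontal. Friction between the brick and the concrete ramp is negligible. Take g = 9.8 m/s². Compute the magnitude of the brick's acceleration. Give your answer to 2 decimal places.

Resolving the weight along the incline: the component pulling the brick down the slope is mg sin 23° = 2.1 × 9.8 × 0.3907 = 8.041 N, and the normal force is N = mg cos 23° = 2.1 × 9.8 × 0.9205 = 18.944 N.
With no friction the net force along the incline is 8.041 N, so a = g sin 23° = 8.041 / 2.1 = 3.8290 m/s².

3.83 m/s²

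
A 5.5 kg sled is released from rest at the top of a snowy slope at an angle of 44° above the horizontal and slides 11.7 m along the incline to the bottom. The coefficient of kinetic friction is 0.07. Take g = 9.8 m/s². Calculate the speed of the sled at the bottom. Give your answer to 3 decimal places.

The weight component along the incline is mg sin 44° = 37.442 N and the normal force is N = mg cos 44° = 38.772 N.
Friction up the slope is f = μN = 0.07 × 38.772 = 2.714 N, so the net downslope force is 37.442 − 2.714 = 34.728 N and a = 34.728 / 5.5 = 6.3142 m/s².
Starting from rest over a distance of 11.7 m, v² = 2aL = 2 × 6.3142 × 11.7 = 147.7523, so v = 12.1553 m/s.

12.155 m/s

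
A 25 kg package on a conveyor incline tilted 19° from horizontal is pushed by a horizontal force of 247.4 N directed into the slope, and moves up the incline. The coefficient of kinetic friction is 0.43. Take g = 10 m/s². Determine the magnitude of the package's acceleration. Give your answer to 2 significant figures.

0.65 m/s²

The horizontal push has components F cos 19° = 247.4 × 0.9455 = 233.917 N up the incline and F sin 19° = 247.4 × 0.3256 = 80.553 N pressing into the surface.
The normal force is therefore N = mg cos 19° + F sin 19° = 236.375 + 80.553 = 316.928 N, and kinetic friction down the slope is μN = 0.43 × 316.928 = 136.279 N.
Along the incline: F cos 19° − mg sin 19° − μN = ma, so 233.917 − 81.400 − 136.279 = 25 a, giving a = 0.6495 m/s².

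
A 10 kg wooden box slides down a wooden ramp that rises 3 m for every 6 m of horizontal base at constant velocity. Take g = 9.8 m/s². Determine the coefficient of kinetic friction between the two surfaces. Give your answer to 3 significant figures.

0.500

At constant velocity the net force along the incline is zero: mg sin 26.57° = μ mg cos 26.57°.
So μ = tan 26.57° = 0.4472 / 0.8944 = 0.5000.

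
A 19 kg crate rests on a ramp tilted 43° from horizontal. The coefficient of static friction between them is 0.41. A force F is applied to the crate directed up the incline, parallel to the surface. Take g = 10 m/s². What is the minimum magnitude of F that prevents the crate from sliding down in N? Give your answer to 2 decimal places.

72.61 N

The normal force is N = mg cos 43° = 138.957 N. With F at its minimum the crate is on the verge of sliding down, so static friction is at its maximum μ_s N = 0.41 × 138.957 = 56.972 N and acts up the slope.
Equilibrium along the incline: F + μ_s N = mg sin 43°, so F = 129.580 − 56.972 = 72.608 N.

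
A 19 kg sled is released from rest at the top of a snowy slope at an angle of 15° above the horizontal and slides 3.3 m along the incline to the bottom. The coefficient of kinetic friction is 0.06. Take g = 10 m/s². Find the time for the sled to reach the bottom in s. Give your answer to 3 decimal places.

1.813 s

The weight component along the incline is mg sin 15° = 49.176 N and the normal force is N = mg cos 15° = 183.526 N.
Friction up the slope is f = μN = 0.06 × 183.526 = 11.012 N, so the net downslope force is 49.176 − 11.012 = 38.164 N and a = 38.164 / 19 = 2.0086 m/s².
Starting from rest, L = ½at², so t = √(2L/a) = √(2 × 3.3 / 2.0086) = 1.8127 s.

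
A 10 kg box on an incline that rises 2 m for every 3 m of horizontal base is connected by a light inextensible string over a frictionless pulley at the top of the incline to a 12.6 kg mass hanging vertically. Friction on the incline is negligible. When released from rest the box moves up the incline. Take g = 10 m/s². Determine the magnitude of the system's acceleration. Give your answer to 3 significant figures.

For the box on the incline: the weight component along the slope is m₁g sin 33.69° = 10 × 10 × 0.5547 = 55.470 N and the normal force is N = m₁g cos 33.69° = 83.205 N.
Newton's second law for the box (up-slope positive): T − 55.470 = 10 a. For the hanging mass (downward positive): 12.6 × 10 − T = 12.6 a.
Adding the two equations eliminates T: 70.530 = 22.6 a, so a = 3.1208 m/s².

3.12 m/s²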